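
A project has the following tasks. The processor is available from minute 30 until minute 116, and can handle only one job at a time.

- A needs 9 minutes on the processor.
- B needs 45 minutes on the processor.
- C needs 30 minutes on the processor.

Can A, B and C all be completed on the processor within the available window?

The processor window is 116 − 30 = 86 minutes.
Running back to back, the jobs need 9 + 45 + 30 = 84 minutes on the processor.
Since 84 ≤ 86, they fit within the window.

Yes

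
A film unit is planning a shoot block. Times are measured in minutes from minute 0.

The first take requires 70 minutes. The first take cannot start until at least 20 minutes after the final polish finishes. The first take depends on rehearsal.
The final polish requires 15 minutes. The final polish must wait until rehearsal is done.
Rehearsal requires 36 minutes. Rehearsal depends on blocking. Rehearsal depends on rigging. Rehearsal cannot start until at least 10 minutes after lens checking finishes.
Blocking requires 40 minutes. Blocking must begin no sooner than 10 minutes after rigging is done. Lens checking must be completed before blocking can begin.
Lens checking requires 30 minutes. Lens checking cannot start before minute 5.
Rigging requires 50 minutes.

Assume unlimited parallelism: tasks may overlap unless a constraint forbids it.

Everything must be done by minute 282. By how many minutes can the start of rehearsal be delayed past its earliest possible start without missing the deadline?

After its own release at minute 5, lens checking can start at minute 5 and finishes at minute 35.
Rigging can start immediately at minute 0; it finishes at minute 50.
For blocking: rigging (finishes minute 50, plus 10-minute gap → minute 60); lens checking (finishes minute 35). Taking the maximum gives a start of minute 60, and it finishes at 60 + 40 = minute 100.
Rehearsal cannot start until blocking (finishes minute 100); rigging (finishes minute 50); lens checking (finishes minute 35, plus 10-minute gap → minute 45). The controlling bound is minute 100, so rehearsal finishes at 100 + 36 = minute 136.

Working backward from the deadline:
Nothing follows the first take; the deadline of minute 282 is its only limit. It must start by 282 − 70 = minute 212.
Since the first take (must start by minute 212, minus 20-minute gap → minute 192) depends on it, the final polish must finish by minute 192. Backing off its 15-minute duration gives a latest start of minute 177.
For rehearsal: the final polish (must start by minute 177); the first take (must start by minute 212). The most restrictive is minute 177; with a 36-minute duration, rehearsal must start by minute 141.
So rehearsal can start as early as minute 100 and as late as minute 141, giving 141 − 100 = 41 minutes of slack.

41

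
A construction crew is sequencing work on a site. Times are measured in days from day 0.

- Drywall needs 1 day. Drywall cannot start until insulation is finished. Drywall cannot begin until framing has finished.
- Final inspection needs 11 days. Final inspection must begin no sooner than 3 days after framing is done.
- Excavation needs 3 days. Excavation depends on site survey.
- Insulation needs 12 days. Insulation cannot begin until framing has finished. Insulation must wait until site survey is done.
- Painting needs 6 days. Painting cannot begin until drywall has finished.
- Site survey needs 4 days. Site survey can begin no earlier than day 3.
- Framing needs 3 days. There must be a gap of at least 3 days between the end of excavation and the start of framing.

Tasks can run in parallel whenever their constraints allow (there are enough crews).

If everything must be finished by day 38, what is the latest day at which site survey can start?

6

Nothing follows painting; the deadline of day 38 is its only limit. It must start by 38 − 6 = day 32.
Drywall has to be done before painting (must start by day 32). That means finishing by day 32, i.e. starting by 32 − 1 = day 31.
Insulation must finish before drywall (must start by day 31). With a 12-day duration, insulation must start by 31 − 12 = day 19.
To finish by day 38, final inspection (duration 11) must start no later than day 27.
Framing must finish in time for insulation (must start by day 19); drywall (must start by day 31); final inspection (must start by day 27, minus 3-day gap → day 24). The tightest is day 19, so framing must start by 19 − 3 = day 16.
Since framing (must start by day 16, minus 3-day gap → day 13) depends on it, excavation must finish by day 13. Backing off its 3-day duration gives a latest start of day 10.
Site survey has several dependents: excavation (must start by day 10); insulation (must start by day 19). The earliest of those limits is day 10, so site survey must start by 10 − 4 = day 6.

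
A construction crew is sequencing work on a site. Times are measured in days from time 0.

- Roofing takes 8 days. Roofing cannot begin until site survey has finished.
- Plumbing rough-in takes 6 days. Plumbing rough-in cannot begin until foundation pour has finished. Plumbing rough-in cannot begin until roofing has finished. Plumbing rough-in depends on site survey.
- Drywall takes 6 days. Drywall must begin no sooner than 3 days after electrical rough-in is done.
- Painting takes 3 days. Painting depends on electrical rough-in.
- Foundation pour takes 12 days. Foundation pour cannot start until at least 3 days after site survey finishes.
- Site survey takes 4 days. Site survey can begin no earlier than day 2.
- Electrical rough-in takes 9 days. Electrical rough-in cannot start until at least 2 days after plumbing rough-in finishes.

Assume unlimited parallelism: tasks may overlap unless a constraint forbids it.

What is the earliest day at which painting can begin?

38

Site survey cannot begin until its own release at day 2. It runs from day 2 to 2 + 4 = day 6.
After site survey (finishes day 6), roofing can start at day 6 and finishes at day 14.
Foundation pour waits on site survey (finishes day 6, plus 3-day gap → day 9), so it starts at day 9 and finishes at 9 + 12 = day 21.
Plumbing rough-in needs all of foundation pour (finishes day 21); roofing (finishes day 14); site survey (finishes day 6). That puts its earliest start at day 21; it finishes at 21 + 6 = day 27.
Electrical rough-in cannot begin until plumbing rough-in (finishes day 27, plus 2-day gap → day 29). It runs from day 29 to 29 + 9 = day 38.
Painting waits on electrical rough-in (finishes day 38), so the earliest it can start is day 38.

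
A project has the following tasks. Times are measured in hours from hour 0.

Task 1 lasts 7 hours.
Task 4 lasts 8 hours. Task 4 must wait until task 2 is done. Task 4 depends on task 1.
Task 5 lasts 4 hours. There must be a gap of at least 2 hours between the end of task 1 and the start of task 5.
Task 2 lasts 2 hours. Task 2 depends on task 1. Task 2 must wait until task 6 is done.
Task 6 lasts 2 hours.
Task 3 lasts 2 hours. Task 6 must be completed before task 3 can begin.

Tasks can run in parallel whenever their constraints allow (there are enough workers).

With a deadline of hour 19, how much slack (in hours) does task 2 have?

Task 6 can start immediately at hour 0; it finishes at hour 2.
Task 1 can start immediately at hour 0; it finishes at hour 7.
For task 2: task 1 (finishes hour 7); task 6 (finishes hour 2). Taking the maximum gives a start of hour 7, and it finishes at 7 + 2 = hour 9.

Working backward from the deadline:
Task 4 has no dependents, so it just needs to finish by hour 19. Starting by 19 − 8 = hour 11 achieves that.
Task 2 feeds into task 4 (must start by hour 11); so task 2 must finish by hour 11 and therefore start by hour 9.
So task 2 can start as early as hour 7 and as late as hour 9, giving 9 − 7 = 2 hours of slack.

2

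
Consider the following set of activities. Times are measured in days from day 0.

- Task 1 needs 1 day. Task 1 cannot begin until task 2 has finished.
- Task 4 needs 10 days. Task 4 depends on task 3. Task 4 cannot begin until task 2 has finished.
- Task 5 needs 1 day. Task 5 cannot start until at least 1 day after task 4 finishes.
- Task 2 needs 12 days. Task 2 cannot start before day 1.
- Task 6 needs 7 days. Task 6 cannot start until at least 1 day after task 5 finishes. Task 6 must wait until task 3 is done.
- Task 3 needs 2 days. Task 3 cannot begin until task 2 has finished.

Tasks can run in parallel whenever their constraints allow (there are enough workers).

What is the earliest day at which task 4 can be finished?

25

After its own release at day 1, task 2 can start at day 1 and finishes at day 13.
After task 2 (finishes day 13), task 3 can start at day 13 and finishes at day 15.
Task 4 cannot start until task 3 (finishes day 15); task 2 (finishes day 13). The controlling bound is day 15, so task 4 finishes at 15 + 10 = day 25.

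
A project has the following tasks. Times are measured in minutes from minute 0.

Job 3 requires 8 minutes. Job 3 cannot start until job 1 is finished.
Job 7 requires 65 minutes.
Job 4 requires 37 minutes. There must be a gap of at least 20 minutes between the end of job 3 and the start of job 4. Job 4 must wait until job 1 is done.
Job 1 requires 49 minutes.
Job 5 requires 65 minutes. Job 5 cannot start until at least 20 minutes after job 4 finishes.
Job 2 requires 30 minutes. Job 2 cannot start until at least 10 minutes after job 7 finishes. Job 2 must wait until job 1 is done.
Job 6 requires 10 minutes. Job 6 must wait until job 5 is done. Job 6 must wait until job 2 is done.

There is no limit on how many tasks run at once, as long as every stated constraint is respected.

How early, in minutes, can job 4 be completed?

114

Job 1 has no prerequisites, so it starts at minute 0 and finishes at minute 49.
Job 3 waits on job 1 (finishes minute 49), so it starts at minute 49 and finishes at 49 + 8 = minute 57.
Job 4 has to wait for job 3 (finishes minute 57, plus 20-minute gap → minute 77); job 1 (finishes minute 49). The latest of these is minute 77, so job 4 runs minute 77 to 77 + 37 = minute 114.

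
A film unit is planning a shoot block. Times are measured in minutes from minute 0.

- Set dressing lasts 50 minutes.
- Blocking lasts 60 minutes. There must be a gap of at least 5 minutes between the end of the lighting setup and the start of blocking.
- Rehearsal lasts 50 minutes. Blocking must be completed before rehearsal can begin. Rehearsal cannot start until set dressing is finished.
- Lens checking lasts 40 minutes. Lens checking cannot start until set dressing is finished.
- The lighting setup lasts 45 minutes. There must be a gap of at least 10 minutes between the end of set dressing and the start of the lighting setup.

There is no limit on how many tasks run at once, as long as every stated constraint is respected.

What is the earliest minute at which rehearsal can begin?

Set dressing has no prerequisites, so it starts at minute 0 and finishes at minute 50.
The lighting setup waits on set dressing (finishes minute 50, plus 10-minute gap → minute 60), so it starts at minute 60 and finishes at 60 + 45 = minute 105.
After the lighting setup (finishes minute 105, plus 5-minute gap → minute 110), blocking can start at minute 110 and finishes at minute 170.
Rehearsal waits on blocking (finishes minute 170); set dressing (finishes minute 50). The latest of these is minute 170, which is the earliest rehearsal can start.

170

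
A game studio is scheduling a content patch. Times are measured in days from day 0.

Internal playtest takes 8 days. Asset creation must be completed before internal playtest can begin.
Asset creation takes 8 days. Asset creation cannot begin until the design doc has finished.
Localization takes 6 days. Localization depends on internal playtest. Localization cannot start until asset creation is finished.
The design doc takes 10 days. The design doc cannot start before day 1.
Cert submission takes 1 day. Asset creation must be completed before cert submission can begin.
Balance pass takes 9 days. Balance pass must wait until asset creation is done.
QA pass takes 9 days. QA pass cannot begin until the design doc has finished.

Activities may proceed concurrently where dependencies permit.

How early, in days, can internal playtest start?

19

After its own release at day 1, the design doc can start at day 1 and finishes at day 11.
Asset creation waits on the design doc (finishes day 11), so it starts at day 11 and finishes at 11 + 8 = day 19.
Internal playtest waits on asset creation (finishes day 19), so the earliest it can start is day 19.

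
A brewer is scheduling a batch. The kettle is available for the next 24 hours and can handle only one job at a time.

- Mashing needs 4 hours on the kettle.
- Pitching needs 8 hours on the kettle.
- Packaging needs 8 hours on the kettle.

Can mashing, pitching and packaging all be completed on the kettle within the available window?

Yes

Running back to back, the jobs need 4 + 8 + 8 = 20 hours on the kettle.
Since 20 ≤ 24, they fit within the window.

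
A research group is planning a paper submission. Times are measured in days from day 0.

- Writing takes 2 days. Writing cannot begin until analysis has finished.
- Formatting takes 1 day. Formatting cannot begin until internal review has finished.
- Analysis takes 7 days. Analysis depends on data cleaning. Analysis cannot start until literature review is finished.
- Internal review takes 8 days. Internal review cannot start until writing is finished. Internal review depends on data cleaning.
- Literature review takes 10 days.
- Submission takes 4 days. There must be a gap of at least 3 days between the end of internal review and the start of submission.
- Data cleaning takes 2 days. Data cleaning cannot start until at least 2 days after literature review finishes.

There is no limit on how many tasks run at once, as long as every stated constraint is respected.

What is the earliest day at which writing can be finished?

23

Nothing blocks literature review, so it runs from day 0 to day 10.
After literature review (finishes day 10, plus 2-day gap → day 12), data cleaning can start at day 12 and finishes at day 14.
Analysis has to wait for data cleaning (finishes day 14); literature review (finishes day 10). The latest of these is day 14, so analysis runs day 14 to 14 + 7 = day 21.
Writing waits on analysis (finishes day 21), so it starts at day 21 and finishes at 21 + 2 = day 23.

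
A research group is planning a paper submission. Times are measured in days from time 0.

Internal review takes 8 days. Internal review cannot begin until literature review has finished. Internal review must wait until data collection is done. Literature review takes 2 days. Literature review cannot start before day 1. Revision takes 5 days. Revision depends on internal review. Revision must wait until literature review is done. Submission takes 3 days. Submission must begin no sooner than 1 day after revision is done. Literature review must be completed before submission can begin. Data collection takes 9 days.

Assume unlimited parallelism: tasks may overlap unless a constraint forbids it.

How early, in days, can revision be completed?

Data collection can start immediately at day 0; it finishes at day 9.
Literature review waits on its own release at day 1, so it starts at day 1 and finishes at 1 + 2 = day 3.
For internal review: literature review (finishes day 3); data collection (finishes day 9). Taking the maximum gives a start of day 9, and it finishes at 9 + 8 = day 17.
For revision: internal review (finishes day 17); literature review (finishes day 3). Taking the maximum gives a start of day 17, and it finishes at 17 + 5 = day 22.

22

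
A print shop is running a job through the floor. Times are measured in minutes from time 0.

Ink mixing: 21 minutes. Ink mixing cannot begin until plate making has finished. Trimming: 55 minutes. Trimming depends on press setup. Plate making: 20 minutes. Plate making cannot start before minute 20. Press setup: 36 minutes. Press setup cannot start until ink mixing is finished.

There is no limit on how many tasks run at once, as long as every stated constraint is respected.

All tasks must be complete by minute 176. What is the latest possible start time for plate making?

To finish by minute 176, trimming (duration 55) must start no later than minute 121.
Press setup must finish before trimming (must start by minute 121). With a 36-minute duration, press setup must start by 121 − 36 = minute 85.
Ink mixing has to be done before press setup (must start by minute 85). That means finishing by minute 85, i.e. starting by 85 − 21 = minute 64.
Plate making has to be done before ink mixing (must start by minute 64). That means finishing by minute 64, i.e. starting by 64 − 20 = minute 44.

44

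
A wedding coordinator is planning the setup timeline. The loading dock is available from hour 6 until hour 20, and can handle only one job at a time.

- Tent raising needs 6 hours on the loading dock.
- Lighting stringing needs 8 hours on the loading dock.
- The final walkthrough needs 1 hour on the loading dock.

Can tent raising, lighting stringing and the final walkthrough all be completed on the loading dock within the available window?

The loading dock window is 20 − 6 = 14 hours.
Running back to back, the jobs need 6 + 8 + 1 = 15 hours on the loading dock.
Since 15 > 14, they cannot all fit.

No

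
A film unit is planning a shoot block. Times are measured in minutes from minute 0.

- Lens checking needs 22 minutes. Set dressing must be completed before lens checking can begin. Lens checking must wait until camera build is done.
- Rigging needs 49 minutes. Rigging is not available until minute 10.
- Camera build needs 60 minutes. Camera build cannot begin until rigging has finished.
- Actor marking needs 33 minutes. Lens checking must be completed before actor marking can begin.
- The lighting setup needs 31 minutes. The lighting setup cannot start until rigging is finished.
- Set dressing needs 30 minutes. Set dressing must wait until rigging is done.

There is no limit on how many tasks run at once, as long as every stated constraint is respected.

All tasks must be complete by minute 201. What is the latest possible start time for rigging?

37

Actor marking has no dependents, so it just needs to finish by minute 201. Starting by 201 − 33 = minute 168 achieves that.
Lens checking has to be done before actor marking (must start by minute 168). That means finishing by minute 168, i.e. starting by 168 − 22 = minute 146.
Set dressing feeds into lens checking (must start by minute 146); so set dressing must finish by minute 146 and therefore start by minute 116.
The lighting setup has no dependents, so it just needs to finish by minute 201. Starting by 201 − 31 = minute 170 achieves that.
Camera build must finish before lens checking (must start by minute 146). With a 60-minute duration, camera build must start by 146 − 60 = minute 86.
For rigging: set dressing (must start by minute 116); the lighting setup (must start by minute 170); camera build (must start by minute 86). The most restrictive is minute 86; with a 49-minute duration, rigging must start by minute 37.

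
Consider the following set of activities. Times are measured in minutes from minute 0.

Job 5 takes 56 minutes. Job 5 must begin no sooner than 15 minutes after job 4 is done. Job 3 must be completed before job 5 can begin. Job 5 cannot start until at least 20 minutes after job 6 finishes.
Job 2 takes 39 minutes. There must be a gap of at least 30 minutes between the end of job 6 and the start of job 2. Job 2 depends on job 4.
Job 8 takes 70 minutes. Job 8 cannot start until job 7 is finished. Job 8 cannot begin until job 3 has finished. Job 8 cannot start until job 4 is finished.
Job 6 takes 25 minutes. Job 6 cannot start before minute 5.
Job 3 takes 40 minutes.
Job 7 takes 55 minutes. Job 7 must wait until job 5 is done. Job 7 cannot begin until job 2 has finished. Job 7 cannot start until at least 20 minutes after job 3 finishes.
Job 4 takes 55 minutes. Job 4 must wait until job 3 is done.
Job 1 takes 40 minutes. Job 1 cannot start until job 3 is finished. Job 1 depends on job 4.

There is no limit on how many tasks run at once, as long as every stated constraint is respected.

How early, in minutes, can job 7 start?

166

After its own release at minute 5, job 6 can start at minute 5 and finishes at minute 30.
Job 3 can start immediately at minute 0; it finishes at minute 40.
After job 3 (finishes minute 40), job 4 can start at minute 40 and finishes at minute 95.
For job 5: job 4 (finishes minute 95, plus 15-minute gap → minute 110); job 3 (finishes minute 40); job 6 (finishes minute 30, plus 20-minute gap → minute 50). Taking the maximum gives a start of minute 110, and it finishes at 110 + 56 = minute 166.
Job 2 has to wait for job 6 (finishes minute 30, plus 30-minute gap → minute 60); job 4 (finishes minute 95). The latest of these is minute 95, so job 2 runs minute 95 to 95 + 39 = minute 134.
Job 7 waits on job 5 (finishes minute 166); job 2 (finishes minute 134); job 3 (finishes minute 40, plus 20-minute gap → minute 60). The latest of these is minute 166, which is the earliest job 7 can start.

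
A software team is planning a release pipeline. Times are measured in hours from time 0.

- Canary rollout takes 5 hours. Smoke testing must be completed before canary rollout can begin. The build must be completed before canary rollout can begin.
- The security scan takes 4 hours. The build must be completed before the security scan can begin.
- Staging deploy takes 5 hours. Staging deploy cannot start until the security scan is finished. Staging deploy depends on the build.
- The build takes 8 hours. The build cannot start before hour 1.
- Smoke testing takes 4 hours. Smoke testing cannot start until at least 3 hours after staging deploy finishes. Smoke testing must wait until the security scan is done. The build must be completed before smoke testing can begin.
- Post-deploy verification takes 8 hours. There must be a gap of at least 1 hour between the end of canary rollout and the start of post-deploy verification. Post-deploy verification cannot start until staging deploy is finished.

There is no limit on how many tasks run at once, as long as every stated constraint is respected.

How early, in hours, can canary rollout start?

The build cannot begin until its own release at hour 1. It runs from hour 1 to 1 + 8 = hour 9.
The security scan cannot begin until the build (finishes hour 9). It runs from hour 9 to 9 + 4 = hour 13.
Staging deploy has to wait for the security scan (finishes hour 13); the build (finishes hour 9). The latest of these is hour 13, so staging deploy runs hour 13 to 13 + 5 = hour 18.
Smoke testing has to wait for staging deploy (finishes hour 18, plus 3-hour gap → hour 21); the security scan (finishes hour 13); the build (finishes hour 9). The latest of these is hour 21, so smoke testing runs hour 21 to 21 + 4 = hour 25.
Canary rollout waits on smoke testing (finishes hour 25); the build (finishes hour 9). The latest of these is hour 25, which is the earliest canary rollout can start.

25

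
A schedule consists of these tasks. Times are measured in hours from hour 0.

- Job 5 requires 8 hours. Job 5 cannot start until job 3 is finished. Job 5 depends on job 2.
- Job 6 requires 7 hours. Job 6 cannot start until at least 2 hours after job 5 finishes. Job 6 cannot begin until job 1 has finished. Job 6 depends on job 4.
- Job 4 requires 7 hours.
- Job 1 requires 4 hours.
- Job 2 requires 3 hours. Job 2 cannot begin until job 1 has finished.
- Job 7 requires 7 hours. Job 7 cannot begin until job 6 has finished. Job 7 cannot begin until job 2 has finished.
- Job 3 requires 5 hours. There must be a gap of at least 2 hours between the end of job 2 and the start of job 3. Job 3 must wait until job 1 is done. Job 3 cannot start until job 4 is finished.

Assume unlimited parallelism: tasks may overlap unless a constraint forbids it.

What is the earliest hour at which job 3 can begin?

9

Job 4 can start immediately at hour 0; it finishes at hour 7.
Job 1 has no prerequisites, so it starts at hour 0 and finishes at hour 4.
Job 2 waits on job 1 (finishes hour 4), so it starts at hour 4 and finishes at 4 + 3 = hour 7.
Job 3 waits on job 2 (finishes hour 7, plus 2-hour gap → hour 9); job 1 (finishes hour 4); job 4 (finishes hour 7). The latest of these is hour 9, which is the earliest job 3 can start.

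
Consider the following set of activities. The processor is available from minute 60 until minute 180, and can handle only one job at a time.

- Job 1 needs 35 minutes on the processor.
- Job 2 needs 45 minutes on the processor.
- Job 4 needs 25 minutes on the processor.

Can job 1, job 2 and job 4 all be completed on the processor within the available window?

Yes

The processor window is 180 − 60 = 120 minutes.
Running back to back, the jobs need 35 + 45 + 25 = 105 minutes on the processor.
Since 105 ≤ 120, they fit within the window.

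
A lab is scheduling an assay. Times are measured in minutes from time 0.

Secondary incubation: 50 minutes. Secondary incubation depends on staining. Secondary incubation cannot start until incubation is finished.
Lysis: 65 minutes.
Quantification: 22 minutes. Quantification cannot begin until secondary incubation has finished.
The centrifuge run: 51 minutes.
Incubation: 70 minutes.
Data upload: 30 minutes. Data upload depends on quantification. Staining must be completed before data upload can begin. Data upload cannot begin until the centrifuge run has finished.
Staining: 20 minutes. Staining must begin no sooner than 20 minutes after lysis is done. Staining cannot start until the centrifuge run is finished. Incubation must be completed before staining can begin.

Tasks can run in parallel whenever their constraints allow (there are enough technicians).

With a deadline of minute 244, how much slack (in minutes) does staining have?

Nothing blocks the centrifuge run, so it runs from minute 0 to minute 51.
Incubation can start immediately at minute 0; it finishes at minute 70.
Lysis can start immediately at minute 0; it finishes at minute 65.
For staining: lysis (finishes minute 65, plus 20-minute gap → minute 85); the centrifuge run (finishes minute 51); incubation (finishes minute 70). Taking the maximum gives a start of minute 85, and it finishes at 85 + 20 = minute 105.

Working backward from the deadline:
To finish by minute 244, data upload (duration 30) must start no later than minute 214.
Quantification feeds into data upload (must start by minute 214); so quantification must finish by minute 214 and therefore start by minute 192.
Secondary incubation feeds into quantification (must start by minute 192); so secondary incubation must finish by minute 192 and therefore start by minute 142.
For staining: secondary incubation (must start by minute 142); data upload (must start by minute 214). The most restrictive is minute 142; with a 20-minute duration, staining must start by minute 122.
So staining can start as early as minute 85 and as late as minute 122, giving 122 − 85 = 37 minutes of slack.

37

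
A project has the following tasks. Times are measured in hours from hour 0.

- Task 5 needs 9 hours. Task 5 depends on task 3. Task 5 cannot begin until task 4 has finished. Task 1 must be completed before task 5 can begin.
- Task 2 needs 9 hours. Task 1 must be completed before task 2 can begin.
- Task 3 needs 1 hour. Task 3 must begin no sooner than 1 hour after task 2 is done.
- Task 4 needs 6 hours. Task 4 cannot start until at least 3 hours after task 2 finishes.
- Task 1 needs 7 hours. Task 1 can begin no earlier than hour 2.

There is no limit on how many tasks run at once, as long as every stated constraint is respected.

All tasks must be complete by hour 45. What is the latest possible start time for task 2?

Task 5 must finish by hour 45; it takes 9 hours, so it must start by 45 − 9 = hour 36.
Task 3 has to be done before task 5 (must start by hour 36). That means finishing by hour 36, i.e. starting by 36 − 1 = hour 35.
Task 4 has to be done before task 5 (must start by hour 36). That means finishing by hour 36, i.e. starting by 36 − 6 = hour 30.
For task 2: task 3 (must start by hour 35, minus 1-hour gap → hour 34); task 4 (must start by hour 30, minus 3-hour gap → hour 27). The most restrictive is hour 27; with a 9-hour duration, task 2 must start by hour 18.

18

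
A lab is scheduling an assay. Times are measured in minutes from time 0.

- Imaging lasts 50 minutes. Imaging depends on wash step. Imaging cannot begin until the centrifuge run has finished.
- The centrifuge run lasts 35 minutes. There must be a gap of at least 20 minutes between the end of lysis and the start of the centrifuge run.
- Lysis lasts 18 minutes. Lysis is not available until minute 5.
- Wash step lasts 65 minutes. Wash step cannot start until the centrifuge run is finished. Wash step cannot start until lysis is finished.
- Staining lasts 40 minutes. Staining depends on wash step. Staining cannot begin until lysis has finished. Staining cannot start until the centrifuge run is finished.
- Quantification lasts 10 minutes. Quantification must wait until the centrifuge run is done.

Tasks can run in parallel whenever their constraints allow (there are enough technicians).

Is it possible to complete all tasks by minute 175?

No

Lysis waits on its own release at minute 5, so it starts at minute 5 and finishes at 5 + 18 = minute 23.
After lysis (finishes minute 23, plus 20-minute gap → minute 43), the centrifuge run can start at minute 43 and finishes at minute 78.
Quantification waits on the centrifuge run (finishes minute 78), so it starts at minute 78 and finishes at 78 + 10 = minute 88.
For wash step: the centrifuge run (finishes minute 78); lysis (finishes minute 23). Taking the maximum gives a start of minute 78, and it finishes at 78 + 65 = minute 143.
Imaging needs all of wash step (finishes minute 143); the centrifuge run (finishes minute 78). That puts its earliest start at minute 143; it finishes at 143 + 50 = minute 193.
Staining needs all of wash step (finishes minute 143); lysis (finishes minute 23); the centrifuge run (finishes minute 78). That puts its earliest start at minute 143; it finishes at 143 + 40 = minute 183.
The earliest everything can be done is minute 193, which is after the deadline of 175, so it is not possible.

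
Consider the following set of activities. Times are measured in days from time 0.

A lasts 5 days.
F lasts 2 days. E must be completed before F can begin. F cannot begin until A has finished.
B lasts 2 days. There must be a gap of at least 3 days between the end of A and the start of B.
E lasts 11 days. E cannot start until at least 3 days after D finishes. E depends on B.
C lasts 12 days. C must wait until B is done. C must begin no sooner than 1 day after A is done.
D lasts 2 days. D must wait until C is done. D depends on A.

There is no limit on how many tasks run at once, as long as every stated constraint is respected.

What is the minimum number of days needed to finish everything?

A can start immediately at day 0; it finishes at day 5.
B waits on A (finishes day 5, plus 3-day gap → day 8), so it starts at day 8 and finishes at 8 + 2 = day 10.
For C: B (finishes day 10); A (finishes day 5, plus 1-day gap → day 6). Taking the maximum gives a start of day 10, and it finishes at 10 + 12 = day 22.
For D: C (finishes day 22); A (finishes day 5). Taking the maximum gives a start of day 22, and it finishes at 22 + 2 = day 24.
E needs all of D (finishes day 24, plus 3-day gap → day 27); B (finishes day 10). That puts its earliest start at day 27; it finishes at 27 + 11 = day 38.
For F: E (finishes day 38); A (finishes day 5). Taking the maximum gives a start of day 38, and it finishes at 38 + 2 = day 40.
All tasks are finished once the last one completes. Finish times: A at 5, B at 10, C at 22, D at 24, E at 38, F at 40. The latest is day 40.

40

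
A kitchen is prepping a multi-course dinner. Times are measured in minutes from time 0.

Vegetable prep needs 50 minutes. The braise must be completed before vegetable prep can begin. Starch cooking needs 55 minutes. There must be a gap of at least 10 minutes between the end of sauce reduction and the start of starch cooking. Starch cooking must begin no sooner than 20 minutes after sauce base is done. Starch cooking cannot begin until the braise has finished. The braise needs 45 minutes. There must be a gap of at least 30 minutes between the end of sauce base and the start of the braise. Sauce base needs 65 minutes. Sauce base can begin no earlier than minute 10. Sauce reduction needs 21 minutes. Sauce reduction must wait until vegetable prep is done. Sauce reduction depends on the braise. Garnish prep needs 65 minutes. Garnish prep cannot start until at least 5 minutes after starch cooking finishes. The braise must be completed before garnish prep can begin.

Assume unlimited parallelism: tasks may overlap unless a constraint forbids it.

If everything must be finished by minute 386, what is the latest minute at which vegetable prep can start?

180

Garnish prep must finish by minute 386; it takes 65 minutes, so it must start by 386 − 65 = minute 321.
Since garnish prep (must start by minute 321, minus 5-minute gap → minute 316) depends on it, starch cooking must finish by minute 316. Backing off its 55-minute duration gives a latest start of minute 261.
Sauce reduction feeds into starch cooking (must start by minute 261, minus 10-minute gap → minute 251); so sauce reduction must finish by minute 251 and therefore start by minute 230.
Vegetable prep has to be done before sauce reduction (must start by minute 230). That means finishing by minute 230, i.e. starting by 230 − 50 = minute 180.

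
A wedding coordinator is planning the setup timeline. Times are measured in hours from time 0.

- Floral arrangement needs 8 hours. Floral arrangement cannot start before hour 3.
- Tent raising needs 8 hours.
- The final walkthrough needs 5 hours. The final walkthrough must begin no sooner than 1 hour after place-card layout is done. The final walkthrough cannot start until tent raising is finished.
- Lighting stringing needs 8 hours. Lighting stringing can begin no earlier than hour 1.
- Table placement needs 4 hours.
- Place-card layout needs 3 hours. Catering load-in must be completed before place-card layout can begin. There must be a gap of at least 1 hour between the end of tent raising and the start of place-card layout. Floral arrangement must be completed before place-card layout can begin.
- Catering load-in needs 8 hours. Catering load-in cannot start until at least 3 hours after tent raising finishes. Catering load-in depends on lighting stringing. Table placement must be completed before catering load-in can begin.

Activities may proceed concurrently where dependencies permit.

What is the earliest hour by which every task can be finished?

Lighting stringing waits on its own release at hour 1, so it starts at hour 1 and finishes at 1 + 8 = hour 9.
Floral arrangement waits on its own release at hour 3, so it starts at hour 3 and finishes at 3 + 8 = hour 11.
Table placement can start immediately at hour 0; it finishes at hour 4.
Tent raising has no prerequisites, so it starts at hour 0 and finishes at hour 8.
Catering load-in needs all of tent raising (finishes hour 8, plus 3-hour gap → hour 11); lighting stringing (finishes hour 9); table placement (finishes hour 4). That puts its earliest start at hour 11; it finishes at 11 + 8 = hour 19.
Place-card layout cannot start until catering load-in (finishes hour 19); tent raising (finishes hour 8, plus 1-hour gap → hour 9); floral arrangement (finishes hour 11). The controlling bound is hour 19, so place-card layout finishes at 19 + 3 = hour 22.
The final walkthrough needs all of place-card layout (finishes hour 22, plus 1-hour gap → hour 23); tent raising (finishes hour 8). That puts its earliest start at hour 23; it finishes at 23 + 5 = hour 28.
All tasks are finished once the last one completes. Finish times: Tent raising at 8, Table placement at 4, Floral arrangement at 11, Lighting stringing at 9, Catering load-in at 19, Place-card layout at 22, The final walkthrough at 28. The latest is hour 28.

28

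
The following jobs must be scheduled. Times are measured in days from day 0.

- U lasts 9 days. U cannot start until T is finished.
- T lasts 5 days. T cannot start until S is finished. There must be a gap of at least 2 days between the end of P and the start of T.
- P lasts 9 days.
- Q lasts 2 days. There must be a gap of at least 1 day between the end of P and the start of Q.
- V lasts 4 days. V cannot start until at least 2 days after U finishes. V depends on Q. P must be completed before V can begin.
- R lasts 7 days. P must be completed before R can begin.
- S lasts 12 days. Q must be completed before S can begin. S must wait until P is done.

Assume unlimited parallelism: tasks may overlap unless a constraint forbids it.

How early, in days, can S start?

P has no prerequisites, so it starts at day 0 and finishes at day 9.
After P (finishes day 9, plus 1-day gap → day 10), Q can start at day 10 and finishes at day 12.
S waits on Q (finishes day 12); P (finishes day 9). The latest of these is day 12, which is the earliest S can start.

12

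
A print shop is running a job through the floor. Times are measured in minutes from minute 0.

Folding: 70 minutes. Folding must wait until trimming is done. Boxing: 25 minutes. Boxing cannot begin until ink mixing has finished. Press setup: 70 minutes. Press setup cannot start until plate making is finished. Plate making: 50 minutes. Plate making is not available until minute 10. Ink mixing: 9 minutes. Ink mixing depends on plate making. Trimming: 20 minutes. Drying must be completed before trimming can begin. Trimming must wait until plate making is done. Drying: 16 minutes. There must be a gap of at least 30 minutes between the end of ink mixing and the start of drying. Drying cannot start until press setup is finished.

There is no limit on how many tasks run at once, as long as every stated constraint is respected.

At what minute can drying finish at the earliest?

146

Plate making waits on its own release at minute 10, so it starts at minute 10 and finishes at 10 + 50 = minute 60.
Press setup cannot begin until plate making (finishes minute 60). It runs from minute 60 to 60 + 70 = minute 130.
After plate making (finishes minute 60), ink mixing can start at minute 60 and finishes at minute 69.
Drying needs all of ink mixing (finishes minute 69, plus 30-minute gap → minute 99); press setup (finishes minute 130). That puts its earliest start at minute 130; it finishes at 130 + 16 = minute 146.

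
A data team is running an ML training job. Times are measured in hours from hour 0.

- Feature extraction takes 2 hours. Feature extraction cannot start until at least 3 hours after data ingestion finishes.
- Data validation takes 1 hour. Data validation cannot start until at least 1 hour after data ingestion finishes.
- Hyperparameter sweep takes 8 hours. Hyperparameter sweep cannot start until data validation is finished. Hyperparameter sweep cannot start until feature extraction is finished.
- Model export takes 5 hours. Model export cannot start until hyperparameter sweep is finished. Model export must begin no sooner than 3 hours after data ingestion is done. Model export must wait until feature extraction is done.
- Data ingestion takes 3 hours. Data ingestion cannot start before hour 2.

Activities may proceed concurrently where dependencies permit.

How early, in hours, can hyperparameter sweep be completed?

Data ingestion waits on its own release at hour 2, so it starts at hour 2 and finishes at 2 + 3 = hour 5.
After data ingestion (finishes hour 5, plus 3-hour gap → hour 8), feature extraction can start at hour 8 and finishes at hour 10.
After data ingestion (finishes hour 5, plus 1-hour gap → hour 6), data validation can start at hour 6 and finishes at hour 7.
Hyperparameter sweep cannot start until data validation (finishes hour 7); feature extraction (finishes hour 10). The controlling bound is hour 10, so hyperparameter sweep finishes at 10 + 8 = hour 18.

18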